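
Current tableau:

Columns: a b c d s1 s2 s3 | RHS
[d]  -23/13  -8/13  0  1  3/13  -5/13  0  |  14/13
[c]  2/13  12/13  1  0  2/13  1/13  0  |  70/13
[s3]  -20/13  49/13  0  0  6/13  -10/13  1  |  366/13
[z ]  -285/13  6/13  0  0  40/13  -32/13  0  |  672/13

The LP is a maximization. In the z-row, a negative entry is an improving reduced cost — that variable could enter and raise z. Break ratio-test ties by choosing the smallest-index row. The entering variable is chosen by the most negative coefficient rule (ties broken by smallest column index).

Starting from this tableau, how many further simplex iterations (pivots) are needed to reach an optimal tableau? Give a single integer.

1

pivot: a in, c out → z = 819
No improving column remains; optimal.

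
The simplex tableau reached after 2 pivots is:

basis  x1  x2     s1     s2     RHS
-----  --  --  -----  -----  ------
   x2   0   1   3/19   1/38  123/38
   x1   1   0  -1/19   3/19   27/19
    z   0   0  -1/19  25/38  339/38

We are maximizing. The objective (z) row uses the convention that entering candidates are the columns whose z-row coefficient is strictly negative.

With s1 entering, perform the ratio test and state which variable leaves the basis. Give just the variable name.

Ratios: row 1 (x2): (123/38)/(3/19) = 41/2; row 2 (x1): entry -1/19 ≤ 0, skip.
Minimum ratio 41/2 is in the x2 row, so x2 leaves.

x2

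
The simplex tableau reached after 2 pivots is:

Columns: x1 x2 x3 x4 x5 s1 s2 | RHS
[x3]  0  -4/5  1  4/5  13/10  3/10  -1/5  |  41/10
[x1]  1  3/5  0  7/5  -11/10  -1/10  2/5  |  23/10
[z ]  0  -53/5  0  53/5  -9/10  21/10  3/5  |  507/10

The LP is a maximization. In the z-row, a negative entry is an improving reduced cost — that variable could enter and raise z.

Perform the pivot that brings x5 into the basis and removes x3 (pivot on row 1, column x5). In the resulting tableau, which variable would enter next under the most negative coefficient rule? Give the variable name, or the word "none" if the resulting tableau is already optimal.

x2

Pivot element 13/10. New z-row = old z-row − (-9/10)·(row 1/(13/10)).
Updated z-row coefficients: x1: 0, x2: -145/13, x3: 9/13, x4: 145/13, x5: 0, s1: 30/13, s2: 6/13.
The most negative is -145/13 in column x2, so x2 would enter next.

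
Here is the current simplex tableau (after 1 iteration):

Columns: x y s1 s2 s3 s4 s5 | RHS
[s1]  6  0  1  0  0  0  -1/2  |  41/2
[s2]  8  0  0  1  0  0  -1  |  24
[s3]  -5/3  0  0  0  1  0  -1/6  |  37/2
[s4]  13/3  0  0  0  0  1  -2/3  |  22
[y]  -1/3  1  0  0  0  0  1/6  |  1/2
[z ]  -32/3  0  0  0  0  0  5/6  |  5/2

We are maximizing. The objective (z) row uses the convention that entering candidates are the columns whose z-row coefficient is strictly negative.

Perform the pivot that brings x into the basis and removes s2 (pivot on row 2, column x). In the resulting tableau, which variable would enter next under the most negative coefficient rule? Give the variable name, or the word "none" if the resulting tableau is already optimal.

s5

Pivot element 8. New z-row = old z-row − (-32/3)·(row 2/8).
Updated z-row coefficients: x: 0, y: 0, s1: 0, s2: 4/3, s3: 0, s4: 0, s5: -1/2.
The most negative is -1/2 in column s5, so s5 would enter next.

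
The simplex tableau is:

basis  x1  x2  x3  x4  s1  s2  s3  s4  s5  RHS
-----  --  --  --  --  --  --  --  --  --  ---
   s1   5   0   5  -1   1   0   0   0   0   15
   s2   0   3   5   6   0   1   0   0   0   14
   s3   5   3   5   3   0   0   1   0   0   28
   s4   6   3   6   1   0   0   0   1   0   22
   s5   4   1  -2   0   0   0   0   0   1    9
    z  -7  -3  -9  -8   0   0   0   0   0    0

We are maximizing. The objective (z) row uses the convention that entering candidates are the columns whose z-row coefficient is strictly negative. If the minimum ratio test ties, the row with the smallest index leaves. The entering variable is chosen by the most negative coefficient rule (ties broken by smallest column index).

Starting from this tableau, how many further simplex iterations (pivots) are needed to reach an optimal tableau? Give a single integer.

3

pivot: x3 in, s2 out → z = 126/5
pivot: x1 in, s1 out → z = 133/5
pivot: x4 in, s5 out → z = 1547/40
No improving column remains; optimal.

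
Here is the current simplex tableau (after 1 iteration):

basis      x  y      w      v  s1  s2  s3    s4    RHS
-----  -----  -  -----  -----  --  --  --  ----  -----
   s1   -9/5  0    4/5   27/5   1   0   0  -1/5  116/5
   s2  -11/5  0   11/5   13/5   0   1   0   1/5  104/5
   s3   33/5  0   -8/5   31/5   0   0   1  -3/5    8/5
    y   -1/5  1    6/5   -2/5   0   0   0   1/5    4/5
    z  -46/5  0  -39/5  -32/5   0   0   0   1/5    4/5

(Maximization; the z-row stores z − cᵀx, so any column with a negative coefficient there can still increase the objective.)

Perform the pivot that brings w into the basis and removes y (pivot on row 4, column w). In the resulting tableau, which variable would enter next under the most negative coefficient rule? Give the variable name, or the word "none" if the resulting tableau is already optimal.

Pivot element 6/5. New z-row = old z-row − (-39/5)·(row 4/(6/5)).
Updated z-row coefficients: x: -21/2, y: 13/2, w: 0, v: -9, s1: 0, s2: 0, s3: 0, s4: 3/2.
The most negative is -21/2 in column x, so x would enter next.

x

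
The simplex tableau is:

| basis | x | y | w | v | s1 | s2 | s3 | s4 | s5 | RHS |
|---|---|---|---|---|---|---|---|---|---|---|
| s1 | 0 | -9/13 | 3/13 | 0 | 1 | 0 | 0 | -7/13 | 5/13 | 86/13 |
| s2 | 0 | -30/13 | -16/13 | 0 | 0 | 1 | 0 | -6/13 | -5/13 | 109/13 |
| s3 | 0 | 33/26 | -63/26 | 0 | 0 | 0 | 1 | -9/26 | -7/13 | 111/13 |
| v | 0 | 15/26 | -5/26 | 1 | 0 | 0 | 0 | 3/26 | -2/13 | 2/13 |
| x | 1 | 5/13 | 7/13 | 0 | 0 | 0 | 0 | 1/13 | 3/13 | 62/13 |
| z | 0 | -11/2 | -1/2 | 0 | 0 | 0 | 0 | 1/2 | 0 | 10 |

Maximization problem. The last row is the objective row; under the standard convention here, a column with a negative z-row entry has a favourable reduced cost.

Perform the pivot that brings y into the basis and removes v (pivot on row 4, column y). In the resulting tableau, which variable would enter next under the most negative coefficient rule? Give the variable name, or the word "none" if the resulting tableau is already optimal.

w

Pivot element 15/26. New z-row = old z-row − (-11/2)·(row 4/(15/26)).
Updated z-row coefficients: x: 0, y: 0, w: -7/3, v: 143/15, s1: 0, s2: 0, s3: 0, s4: 8/5, s5: -22/15.
The most negative is -7/3 in column w, so w would enter next.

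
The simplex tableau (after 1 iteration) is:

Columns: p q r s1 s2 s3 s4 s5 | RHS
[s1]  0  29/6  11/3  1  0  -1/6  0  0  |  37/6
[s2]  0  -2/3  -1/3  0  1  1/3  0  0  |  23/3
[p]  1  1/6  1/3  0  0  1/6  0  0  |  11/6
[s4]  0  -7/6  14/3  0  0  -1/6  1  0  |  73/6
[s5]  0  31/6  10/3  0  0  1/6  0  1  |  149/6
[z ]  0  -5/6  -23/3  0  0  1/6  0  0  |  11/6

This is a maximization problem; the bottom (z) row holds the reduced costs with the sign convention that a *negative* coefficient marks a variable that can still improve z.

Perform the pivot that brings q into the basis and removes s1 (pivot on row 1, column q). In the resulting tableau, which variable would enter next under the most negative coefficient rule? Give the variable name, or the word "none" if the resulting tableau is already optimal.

Pivot element 29/6. New z-row = old z-row − (-5/6)·(row 1/(29/6)).
Updated z-row coefficients: p: 0, q: 0, r: -204/29, s1: 5/29, s2: 0, s3: 4/29, s4: 0, s5: 0.
The most negative is -204/29 in column r, so r would enter next.

r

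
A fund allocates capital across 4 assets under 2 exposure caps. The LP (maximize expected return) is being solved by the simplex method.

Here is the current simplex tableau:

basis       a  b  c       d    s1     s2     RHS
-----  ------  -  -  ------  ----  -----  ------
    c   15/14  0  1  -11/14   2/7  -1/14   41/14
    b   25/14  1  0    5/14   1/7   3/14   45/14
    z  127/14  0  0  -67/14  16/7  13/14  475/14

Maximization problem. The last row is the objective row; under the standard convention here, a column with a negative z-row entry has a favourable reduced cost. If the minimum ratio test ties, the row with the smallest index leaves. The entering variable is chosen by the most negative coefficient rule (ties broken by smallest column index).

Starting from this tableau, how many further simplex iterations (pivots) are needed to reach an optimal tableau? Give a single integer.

pivot: d in, b out → z = 77
No improving column remains; optimal.

1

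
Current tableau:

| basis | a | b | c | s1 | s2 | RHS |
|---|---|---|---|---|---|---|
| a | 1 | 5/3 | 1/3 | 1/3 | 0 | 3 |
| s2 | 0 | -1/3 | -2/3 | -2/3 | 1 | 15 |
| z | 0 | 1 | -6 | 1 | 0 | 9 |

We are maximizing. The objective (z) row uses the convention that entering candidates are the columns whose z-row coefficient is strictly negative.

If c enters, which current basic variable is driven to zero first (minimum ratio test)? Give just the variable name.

a

Ratios: row 1 (a): 3/(1/3) = 9; row 2 (s2): entry -2/3 ≤ 0, skip.
Minimum ratio 9 is in the a row, so a leaves.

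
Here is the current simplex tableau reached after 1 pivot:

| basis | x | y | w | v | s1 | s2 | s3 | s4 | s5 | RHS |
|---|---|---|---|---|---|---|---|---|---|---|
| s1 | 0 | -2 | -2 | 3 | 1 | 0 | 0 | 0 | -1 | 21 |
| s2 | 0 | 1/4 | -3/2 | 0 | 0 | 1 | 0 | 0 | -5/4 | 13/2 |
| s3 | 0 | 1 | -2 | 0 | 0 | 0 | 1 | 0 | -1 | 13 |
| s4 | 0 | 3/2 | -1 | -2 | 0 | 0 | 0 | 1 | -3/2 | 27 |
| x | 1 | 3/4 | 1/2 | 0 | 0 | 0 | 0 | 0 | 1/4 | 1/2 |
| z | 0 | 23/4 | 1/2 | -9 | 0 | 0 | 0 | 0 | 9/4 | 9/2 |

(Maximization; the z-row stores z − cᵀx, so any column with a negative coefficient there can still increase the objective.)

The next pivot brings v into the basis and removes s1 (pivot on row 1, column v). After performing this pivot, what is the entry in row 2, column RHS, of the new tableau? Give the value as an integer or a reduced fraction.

Pivot element is row 1, column v: 3.
Normalize row 1: new (row 1, RHS) = 21/3 = 7.
row 2 ← row 2 − 0·(new row 1): 13/2 − 0·7 = 13/2.

13/2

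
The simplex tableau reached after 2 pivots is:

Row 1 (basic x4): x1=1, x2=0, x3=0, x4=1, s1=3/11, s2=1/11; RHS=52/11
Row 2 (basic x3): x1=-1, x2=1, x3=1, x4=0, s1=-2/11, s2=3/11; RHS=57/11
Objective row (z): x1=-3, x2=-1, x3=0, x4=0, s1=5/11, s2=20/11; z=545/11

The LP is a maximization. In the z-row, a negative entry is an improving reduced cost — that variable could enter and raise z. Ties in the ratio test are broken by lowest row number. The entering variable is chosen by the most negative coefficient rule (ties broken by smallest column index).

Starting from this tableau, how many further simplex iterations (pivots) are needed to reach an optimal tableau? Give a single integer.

2

pivot: x1 in, x4 out → z = 701/11
pivot: x2 in, x3 out → z = 810/11
No improving column remains; optimal.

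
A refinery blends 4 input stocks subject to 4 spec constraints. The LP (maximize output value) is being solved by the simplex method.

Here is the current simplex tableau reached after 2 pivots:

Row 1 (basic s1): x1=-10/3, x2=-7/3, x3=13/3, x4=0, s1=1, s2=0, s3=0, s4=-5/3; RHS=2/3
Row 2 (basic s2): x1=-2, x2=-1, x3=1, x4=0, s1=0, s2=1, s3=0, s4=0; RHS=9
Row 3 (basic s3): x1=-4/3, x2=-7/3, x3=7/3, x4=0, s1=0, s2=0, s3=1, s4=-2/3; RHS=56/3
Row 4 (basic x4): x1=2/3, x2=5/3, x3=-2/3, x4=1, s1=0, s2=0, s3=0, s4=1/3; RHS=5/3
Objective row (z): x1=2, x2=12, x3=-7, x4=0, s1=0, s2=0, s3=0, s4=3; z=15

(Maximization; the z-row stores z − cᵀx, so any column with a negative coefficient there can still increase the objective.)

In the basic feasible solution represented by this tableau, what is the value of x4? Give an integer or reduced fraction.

5/3

x4 is basic (row 4); its value is the RHS of that row: 5/3.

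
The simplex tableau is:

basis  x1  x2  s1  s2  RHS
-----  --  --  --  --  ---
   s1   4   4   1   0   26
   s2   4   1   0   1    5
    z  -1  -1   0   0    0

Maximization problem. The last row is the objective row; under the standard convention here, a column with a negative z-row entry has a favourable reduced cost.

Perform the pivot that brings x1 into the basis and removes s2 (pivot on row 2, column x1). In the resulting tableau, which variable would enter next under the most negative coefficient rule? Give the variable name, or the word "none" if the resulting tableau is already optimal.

x2

Pivot element 4. New z-row = old z-row − (-1)·(row 2/4).
Updated z-row coefficients: x1: 0, x2: -3/4, s1: 0, s2: 1/4.
The most negative is -3/4 in column x2, so x2 would enter next.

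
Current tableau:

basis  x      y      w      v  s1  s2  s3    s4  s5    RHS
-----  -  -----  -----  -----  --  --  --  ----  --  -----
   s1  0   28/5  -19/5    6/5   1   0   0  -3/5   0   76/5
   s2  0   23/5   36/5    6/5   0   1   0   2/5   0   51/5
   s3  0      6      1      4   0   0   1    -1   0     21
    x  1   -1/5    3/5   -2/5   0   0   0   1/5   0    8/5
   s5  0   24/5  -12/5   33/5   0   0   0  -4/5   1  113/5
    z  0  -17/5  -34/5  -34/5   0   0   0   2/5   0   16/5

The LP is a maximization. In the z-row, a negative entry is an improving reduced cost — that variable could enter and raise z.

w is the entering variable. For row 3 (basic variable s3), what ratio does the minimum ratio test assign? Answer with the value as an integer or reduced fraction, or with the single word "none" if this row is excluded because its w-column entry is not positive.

21

Ratio = RHS / (w entry) = 21 / 1 = 21.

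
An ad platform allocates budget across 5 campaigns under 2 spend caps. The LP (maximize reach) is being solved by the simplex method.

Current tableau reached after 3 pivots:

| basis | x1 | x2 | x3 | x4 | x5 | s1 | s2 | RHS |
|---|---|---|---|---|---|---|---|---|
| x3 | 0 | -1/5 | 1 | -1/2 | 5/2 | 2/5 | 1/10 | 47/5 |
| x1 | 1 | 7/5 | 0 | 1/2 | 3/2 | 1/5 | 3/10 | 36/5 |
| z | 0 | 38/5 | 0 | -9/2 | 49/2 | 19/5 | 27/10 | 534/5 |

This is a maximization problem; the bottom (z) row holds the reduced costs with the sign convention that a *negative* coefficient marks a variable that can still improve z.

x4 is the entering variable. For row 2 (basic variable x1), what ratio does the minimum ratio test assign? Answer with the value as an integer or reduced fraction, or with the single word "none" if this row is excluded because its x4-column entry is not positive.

72/5

Ratio = RHS / (x4 entry) = (36/5) / (1/2) = 72/5.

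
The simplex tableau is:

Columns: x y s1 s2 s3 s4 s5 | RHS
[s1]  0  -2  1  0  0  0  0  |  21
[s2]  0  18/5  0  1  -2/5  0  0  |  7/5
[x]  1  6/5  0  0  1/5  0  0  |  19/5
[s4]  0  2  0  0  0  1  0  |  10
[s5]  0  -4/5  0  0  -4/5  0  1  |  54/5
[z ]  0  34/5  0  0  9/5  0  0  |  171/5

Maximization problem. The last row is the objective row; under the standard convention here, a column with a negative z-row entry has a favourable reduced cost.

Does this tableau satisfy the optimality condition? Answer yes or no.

No objective-row coefficient is strictly negative, so no entering variable exists; the tableau is optimal.

yes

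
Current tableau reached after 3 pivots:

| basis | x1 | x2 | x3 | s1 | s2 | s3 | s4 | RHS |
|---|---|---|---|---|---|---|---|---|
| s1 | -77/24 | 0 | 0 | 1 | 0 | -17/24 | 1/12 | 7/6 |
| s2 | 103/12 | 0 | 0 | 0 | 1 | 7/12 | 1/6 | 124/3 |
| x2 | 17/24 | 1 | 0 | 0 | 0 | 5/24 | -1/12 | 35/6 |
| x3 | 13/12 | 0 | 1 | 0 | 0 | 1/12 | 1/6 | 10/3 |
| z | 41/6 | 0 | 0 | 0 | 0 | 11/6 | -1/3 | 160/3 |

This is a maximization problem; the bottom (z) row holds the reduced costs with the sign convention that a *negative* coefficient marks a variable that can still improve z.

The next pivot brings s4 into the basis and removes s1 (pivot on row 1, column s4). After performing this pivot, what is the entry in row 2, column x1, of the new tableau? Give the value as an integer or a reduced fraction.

15

Pivot element is row 1, column s4: 1/12.
Normalize row 1: new (row 1, x1) = (-77/24)/(1/12) = -77/2.
row 2 ← row 2 − (1/6)·(new row 1): 103/12 − (1/6)·(-77/2) = 15.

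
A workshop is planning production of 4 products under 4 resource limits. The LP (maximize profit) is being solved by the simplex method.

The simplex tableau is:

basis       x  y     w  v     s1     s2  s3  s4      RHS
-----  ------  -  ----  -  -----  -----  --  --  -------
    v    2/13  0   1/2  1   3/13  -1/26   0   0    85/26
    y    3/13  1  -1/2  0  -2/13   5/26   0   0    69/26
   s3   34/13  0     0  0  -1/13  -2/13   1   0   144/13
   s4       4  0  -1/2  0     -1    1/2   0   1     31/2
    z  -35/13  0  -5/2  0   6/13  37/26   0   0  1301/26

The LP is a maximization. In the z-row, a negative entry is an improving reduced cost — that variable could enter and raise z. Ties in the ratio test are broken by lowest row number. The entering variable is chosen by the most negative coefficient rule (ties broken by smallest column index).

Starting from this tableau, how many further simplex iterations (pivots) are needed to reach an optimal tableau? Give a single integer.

3

pivot: x in, s4 out → z = 6289/104
pivot: w in, s3 out → z = 1167/17
pivot: s4 in, v out → z = 1267/17
No improving column remains; optimal.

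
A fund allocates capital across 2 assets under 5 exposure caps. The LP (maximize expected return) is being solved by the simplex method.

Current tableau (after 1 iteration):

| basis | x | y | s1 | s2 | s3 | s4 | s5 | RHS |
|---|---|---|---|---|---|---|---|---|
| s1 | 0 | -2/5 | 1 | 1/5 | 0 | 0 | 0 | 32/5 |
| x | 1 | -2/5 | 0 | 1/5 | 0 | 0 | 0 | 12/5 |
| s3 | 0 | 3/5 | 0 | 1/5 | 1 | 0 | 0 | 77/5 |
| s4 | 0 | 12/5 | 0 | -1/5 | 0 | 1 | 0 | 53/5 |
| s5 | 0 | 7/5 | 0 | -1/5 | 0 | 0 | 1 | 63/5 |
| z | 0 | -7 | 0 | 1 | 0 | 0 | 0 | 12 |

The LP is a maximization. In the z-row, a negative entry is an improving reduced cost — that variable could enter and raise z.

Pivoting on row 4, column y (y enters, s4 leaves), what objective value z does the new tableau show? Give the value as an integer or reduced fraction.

Minimum ratio for y: (53/5)/(12/5) = 53/12.
z changes by −(z-row coeff of y)·ratio = −(-7)·(53/12) = 371/12.
New z = 12 + (371/12) = 515/12.

515/12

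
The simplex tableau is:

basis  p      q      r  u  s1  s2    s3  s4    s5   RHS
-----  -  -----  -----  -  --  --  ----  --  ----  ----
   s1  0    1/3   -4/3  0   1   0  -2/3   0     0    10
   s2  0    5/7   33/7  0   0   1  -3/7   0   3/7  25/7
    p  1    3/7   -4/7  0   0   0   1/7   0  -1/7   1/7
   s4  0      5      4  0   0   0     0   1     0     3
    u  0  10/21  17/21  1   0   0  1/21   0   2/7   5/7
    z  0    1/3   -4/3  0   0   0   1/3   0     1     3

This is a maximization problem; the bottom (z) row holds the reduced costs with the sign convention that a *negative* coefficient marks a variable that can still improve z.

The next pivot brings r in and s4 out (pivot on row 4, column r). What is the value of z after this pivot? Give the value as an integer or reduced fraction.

Minimum ratio for r: 3/4 = 3/4.
z changes by −(z-row coeff of r)·ratio = −(-4/3)·(3/4) = 1.
New z = 3 + 1 = 4.

4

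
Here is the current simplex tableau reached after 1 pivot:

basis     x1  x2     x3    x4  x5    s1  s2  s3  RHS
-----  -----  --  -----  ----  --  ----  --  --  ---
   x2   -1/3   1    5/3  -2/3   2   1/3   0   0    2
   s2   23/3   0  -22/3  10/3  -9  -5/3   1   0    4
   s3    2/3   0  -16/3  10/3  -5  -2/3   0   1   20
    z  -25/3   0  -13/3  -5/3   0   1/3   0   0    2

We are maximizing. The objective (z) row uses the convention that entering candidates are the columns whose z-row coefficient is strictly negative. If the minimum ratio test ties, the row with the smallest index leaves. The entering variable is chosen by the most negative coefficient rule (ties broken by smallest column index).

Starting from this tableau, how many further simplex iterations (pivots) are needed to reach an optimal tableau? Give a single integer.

pivot: x1 in, s2 out → z = 146/23
pivot: x3 in, x2 out → z = 812/31
pivot: x4 in, s3 out → z = 1682/19
No improving column remains; optimal.

3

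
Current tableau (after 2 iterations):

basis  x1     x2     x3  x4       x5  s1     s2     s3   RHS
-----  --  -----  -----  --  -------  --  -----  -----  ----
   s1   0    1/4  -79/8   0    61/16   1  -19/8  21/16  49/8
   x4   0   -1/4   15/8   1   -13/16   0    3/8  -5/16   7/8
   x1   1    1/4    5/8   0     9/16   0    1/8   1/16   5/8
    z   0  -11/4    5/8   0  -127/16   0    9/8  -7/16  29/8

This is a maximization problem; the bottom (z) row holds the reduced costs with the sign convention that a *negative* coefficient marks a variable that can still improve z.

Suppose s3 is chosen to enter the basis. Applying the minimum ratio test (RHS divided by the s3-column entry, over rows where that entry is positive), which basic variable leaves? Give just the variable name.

Ratios: row 1 (s1): (49/8)/(21/16) = 14/3; row 2 (x4): entry -5/16 ≤ 0, skip; row 3 (x1): (5/8)/(1/16) = 10.
Minimum ratio 14/3 is in the s1 row, so s1 leaves.

s1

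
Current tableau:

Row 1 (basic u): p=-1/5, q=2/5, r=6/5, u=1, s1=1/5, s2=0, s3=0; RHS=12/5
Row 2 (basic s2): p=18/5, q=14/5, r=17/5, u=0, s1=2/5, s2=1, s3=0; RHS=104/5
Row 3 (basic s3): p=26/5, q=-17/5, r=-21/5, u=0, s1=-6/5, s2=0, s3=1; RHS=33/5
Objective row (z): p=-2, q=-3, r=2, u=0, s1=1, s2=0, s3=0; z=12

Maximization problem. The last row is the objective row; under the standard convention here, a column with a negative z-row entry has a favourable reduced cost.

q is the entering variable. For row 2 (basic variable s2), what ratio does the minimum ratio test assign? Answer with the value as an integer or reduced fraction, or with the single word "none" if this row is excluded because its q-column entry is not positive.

52/7

Ratio = RHS / (q entry) = (104/5) / (14/5) = 52/7.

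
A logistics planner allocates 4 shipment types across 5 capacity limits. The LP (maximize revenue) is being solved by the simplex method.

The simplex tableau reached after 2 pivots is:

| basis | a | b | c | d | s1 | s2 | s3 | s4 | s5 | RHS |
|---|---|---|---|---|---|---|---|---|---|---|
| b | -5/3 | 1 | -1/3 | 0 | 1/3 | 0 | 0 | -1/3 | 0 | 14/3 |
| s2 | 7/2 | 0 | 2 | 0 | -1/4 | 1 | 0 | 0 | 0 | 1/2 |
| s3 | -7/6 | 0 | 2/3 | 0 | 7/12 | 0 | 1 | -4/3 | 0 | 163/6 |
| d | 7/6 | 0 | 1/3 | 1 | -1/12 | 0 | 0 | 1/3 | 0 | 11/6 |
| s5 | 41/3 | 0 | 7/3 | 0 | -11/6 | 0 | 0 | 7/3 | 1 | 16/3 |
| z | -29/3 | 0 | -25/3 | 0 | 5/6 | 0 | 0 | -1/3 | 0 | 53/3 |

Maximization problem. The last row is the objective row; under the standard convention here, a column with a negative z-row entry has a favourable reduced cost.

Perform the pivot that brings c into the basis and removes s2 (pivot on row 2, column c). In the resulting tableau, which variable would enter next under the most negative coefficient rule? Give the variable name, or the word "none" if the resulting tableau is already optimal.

Pivot element 2. New z-row = old z-row − (-25/3)·(row 2/2).
Updated z-row coefficients: a: 59/12, b: 0, c: 0, d: 0, s1: -5/24, s2: 25/6, s3: 0, s4: -1/3, s5: 0.
The most negative is -1/3 in column s4, so s4 would enter next.

s4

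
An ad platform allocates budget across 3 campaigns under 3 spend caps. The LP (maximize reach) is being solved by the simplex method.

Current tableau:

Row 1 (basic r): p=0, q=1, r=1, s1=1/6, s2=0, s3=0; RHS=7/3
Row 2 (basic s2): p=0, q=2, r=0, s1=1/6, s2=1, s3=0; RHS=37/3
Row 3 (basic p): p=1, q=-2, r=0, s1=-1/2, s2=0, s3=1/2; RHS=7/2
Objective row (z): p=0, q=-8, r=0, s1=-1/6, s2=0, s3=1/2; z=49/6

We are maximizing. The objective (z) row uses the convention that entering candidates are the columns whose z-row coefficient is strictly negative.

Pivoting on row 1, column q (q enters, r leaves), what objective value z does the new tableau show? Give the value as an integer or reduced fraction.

161/6

Minimum ratio for q: (7/3)/1 = 7/3.
z changes by −(z-row coeff of q)·ratio = −(-8)·(7/3) = 56/3.
New z = 49/6 + (56/3) = 161/6.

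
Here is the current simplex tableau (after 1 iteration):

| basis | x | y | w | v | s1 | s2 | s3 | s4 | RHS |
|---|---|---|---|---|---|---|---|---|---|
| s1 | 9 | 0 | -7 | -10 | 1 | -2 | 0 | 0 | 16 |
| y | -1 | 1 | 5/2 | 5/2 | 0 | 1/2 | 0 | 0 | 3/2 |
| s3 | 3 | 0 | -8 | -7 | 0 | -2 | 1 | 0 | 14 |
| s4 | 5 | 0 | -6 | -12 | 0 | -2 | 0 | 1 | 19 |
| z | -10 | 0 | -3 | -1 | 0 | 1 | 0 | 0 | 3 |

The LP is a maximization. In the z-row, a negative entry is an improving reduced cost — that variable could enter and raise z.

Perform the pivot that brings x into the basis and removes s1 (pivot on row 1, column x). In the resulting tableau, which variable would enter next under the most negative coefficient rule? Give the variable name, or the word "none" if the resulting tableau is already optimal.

v

Pivot element 9. New z-row = old z-row − (-10)·(row 1/9).
Updated z-row coefficients: x: 0, y: 0, w: -97/9, v: -109/9, s1: 10/9, s2: -11/9, s3: 0, s4: 0.
The most negative is -109/9 in column v, so v would enter next.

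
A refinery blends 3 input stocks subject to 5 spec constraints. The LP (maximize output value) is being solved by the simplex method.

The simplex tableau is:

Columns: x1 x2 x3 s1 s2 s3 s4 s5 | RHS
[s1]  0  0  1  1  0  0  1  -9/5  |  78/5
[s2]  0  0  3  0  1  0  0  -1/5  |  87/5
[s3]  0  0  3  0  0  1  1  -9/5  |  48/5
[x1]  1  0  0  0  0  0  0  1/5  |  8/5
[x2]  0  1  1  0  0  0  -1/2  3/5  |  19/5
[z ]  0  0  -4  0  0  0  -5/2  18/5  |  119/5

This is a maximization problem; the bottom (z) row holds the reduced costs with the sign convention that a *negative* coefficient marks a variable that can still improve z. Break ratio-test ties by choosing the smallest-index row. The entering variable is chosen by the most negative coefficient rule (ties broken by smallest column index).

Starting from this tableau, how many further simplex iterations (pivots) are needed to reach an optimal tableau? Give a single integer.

pivot: x3 in, s3 out → z = 183/5
pivot: s4 in, x3 out → z = 239/5
pivot: s5 in, x1 out → z = 55
No improving column remains; optimal.

3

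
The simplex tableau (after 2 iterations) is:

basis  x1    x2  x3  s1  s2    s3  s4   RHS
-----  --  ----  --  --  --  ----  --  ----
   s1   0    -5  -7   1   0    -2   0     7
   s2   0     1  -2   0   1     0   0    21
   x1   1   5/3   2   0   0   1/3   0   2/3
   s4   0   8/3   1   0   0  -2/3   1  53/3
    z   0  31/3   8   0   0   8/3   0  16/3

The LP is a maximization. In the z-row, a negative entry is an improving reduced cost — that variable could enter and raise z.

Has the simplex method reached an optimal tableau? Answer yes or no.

yes

No objective-row coefficient is strictly negative, so no entering variable exists; the tableau is optimal.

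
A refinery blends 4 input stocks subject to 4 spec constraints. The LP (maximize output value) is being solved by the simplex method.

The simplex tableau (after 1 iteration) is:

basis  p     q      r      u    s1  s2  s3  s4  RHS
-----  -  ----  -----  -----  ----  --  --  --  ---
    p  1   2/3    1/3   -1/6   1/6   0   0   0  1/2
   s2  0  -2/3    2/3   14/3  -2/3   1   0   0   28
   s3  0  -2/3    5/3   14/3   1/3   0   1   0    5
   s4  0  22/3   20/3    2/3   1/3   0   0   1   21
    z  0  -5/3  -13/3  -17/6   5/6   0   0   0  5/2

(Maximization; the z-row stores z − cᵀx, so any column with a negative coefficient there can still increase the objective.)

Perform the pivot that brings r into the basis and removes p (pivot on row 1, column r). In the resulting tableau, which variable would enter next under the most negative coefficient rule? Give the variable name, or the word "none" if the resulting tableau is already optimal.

Pivot element 1/3. New z-row = old z-row − (-13/3)·(row 1/(1/3)).
Updated z-row coefficients: p: 13, q: 7, r: 0, u: -5, s1: 3, s2: 0, s3: 0, s4: 0.
The most negative is -5 in column u, so u would enter next.

u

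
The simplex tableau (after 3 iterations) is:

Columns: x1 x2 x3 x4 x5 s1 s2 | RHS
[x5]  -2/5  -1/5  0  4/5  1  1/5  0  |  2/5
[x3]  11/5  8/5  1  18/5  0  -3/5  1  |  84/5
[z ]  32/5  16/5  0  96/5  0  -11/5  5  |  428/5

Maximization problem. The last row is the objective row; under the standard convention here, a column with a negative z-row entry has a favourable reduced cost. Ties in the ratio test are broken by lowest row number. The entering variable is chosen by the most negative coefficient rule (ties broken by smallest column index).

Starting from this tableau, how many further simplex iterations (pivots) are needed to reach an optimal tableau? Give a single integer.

pivot: s1 in, x5 out → z = 90
No improving column remains; optimal.

1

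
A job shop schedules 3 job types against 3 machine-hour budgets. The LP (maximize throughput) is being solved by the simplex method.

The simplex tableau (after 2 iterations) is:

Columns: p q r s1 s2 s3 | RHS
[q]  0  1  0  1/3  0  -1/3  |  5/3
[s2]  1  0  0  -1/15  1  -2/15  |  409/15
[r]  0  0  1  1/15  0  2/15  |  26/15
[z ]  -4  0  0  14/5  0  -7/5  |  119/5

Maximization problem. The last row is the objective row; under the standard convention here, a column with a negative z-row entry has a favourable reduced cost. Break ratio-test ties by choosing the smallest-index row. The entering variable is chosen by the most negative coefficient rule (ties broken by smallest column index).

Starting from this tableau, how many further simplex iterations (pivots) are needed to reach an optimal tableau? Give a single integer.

2

pivot: p in, s2 out → z = 1993/15
pivot: s3 in, r out → z = 158
No improving column remains; optimal.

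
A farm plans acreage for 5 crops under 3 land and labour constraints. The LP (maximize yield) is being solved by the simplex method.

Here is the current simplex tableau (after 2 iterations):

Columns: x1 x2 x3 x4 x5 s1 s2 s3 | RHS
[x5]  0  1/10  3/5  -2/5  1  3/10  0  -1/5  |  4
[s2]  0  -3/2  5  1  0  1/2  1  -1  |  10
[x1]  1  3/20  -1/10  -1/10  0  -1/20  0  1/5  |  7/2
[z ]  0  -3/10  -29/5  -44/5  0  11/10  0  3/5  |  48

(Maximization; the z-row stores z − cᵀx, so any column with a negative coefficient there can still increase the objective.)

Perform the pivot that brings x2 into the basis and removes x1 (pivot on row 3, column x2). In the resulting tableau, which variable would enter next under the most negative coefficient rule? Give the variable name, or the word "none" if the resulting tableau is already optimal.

Pivot element 3/20. New z-row = old z-row − (-3/10)·(row 3/(3/20)).
Updated z-row coefficients: x1: 2, x2: 0, x3: -6, x4: -9, x5: 0, s1: 1, s2: 0, s3: 1.
The most negative is -9 in column x4, so x4 would enter next.

x4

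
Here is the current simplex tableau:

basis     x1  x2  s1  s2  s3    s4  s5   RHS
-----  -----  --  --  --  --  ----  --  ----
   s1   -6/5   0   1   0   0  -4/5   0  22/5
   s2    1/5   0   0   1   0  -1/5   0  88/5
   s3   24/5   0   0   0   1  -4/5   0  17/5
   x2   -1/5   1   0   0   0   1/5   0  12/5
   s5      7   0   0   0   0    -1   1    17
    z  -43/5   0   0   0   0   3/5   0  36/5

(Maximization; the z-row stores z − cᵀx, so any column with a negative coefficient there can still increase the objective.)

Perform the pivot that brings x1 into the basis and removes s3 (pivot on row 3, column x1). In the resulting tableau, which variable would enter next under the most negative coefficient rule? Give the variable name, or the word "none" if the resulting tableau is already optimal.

Pivot element 24/5. New z-row = old z-row − (-43/5)·(row 3/(24/5)).
Updated z-row coefficients: x1: 0, x2: 0, s1: 0, s2: 0, s3: 43/24, s4: -5/6, s5: 0.
The most negative is -5/6 in column s4, so s4 would enter next.

s4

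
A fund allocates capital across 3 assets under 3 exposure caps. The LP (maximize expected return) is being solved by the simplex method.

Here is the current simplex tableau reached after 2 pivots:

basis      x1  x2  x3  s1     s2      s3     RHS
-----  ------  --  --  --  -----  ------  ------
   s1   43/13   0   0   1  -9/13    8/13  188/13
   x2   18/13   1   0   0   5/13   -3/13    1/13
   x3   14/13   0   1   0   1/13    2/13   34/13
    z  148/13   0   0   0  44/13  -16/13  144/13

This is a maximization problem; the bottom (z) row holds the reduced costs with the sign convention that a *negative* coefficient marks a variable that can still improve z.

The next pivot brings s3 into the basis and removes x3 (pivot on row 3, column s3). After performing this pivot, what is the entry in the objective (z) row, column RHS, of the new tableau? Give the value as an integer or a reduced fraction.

32

Pivot element is row 3, column s3: 2/13.
Normalize row 3: new (row 3, RHS) = (34/13)/(2/13) = 17.
z-row ← z-row − (-16/13)·(new row 3): 144/13 − (-16/13)·17 = 32.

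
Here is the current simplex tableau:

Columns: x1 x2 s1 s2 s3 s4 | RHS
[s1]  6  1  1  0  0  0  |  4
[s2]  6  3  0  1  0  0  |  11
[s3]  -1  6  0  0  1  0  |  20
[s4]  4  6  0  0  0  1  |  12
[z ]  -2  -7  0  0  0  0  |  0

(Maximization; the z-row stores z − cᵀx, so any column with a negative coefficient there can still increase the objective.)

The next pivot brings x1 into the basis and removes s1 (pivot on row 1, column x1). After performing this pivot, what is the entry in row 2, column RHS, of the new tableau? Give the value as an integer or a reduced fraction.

Pivot element is row 1, column x1: 6.
Normalize row 1: new (row 1, RHS) = 4/6 = 2/3.
row 2 ← row 2 − 6·(new row 1): 11 − 6·(2/3) = 7.

7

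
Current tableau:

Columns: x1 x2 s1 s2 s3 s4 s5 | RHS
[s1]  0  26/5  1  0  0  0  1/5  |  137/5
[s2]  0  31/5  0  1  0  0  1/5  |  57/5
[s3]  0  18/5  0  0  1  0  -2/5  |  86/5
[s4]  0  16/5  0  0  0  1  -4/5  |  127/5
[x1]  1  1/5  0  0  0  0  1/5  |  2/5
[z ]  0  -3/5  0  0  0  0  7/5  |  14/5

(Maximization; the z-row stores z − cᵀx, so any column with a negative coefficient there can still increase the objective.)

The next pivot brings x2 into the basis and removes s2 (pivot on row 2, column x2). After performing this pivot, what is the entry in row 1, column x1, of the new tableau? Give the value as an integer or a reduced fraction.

Pivot element is row 2, column x2: 31/5.
Normalize row 2: new (row 2, x1) = 0/(31/5) = 0.
row 1 ← row 1 − (26/5)·(new row 2): 0 − (26/5)·0 = 0.

0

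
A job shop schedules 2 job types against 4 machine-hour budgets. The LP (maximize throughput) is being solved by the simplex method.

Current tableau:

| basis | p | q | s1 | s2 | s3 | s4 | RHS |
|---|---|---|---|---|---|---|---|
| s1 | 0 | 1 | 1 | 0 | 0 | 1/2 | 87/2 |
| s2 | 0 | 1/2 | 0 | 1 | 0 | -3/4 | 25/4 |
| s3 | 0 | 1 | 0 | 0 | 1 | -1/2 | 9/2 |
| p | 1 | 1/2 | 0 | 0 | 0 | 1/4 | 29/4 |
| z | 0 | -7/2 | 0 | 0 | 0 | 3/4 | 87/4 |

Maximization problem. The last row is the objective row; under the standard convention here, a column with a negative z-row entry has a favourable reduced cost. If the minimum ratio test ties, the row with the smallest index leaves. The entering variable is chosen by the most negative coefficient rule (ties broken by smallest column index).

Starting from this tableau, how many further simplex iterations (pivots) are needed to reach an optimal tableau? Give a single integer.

pivot: q in, s3 out → z = 75/2
pivot: s4 in, p out → z = 95/2
No improving column remains; optimal.

2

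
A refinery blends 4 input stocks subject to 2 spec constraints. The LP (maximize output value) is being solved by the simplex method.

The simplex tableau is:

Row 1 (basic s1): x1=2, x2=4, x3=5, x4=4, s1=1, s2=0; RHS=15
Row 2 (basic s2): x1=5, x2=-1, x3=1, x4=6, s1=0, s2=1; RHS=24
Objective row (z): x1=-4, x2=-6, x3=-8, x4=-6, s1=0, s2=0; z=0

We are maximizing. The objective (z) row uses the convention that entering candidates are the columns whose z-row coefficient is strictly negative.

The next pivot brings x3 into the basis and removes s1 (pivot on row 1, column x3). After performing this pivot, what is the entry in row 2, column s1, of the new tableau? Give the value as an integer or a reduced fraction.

Pivot element is row 1, column x3: 5.
Normalize row 1: new (row 1, s1) = 1/5 = 1/5.
row 2 ← row 2 − 1·(new row 1): 0 − 1·(1/5) = -1/5.

-1/5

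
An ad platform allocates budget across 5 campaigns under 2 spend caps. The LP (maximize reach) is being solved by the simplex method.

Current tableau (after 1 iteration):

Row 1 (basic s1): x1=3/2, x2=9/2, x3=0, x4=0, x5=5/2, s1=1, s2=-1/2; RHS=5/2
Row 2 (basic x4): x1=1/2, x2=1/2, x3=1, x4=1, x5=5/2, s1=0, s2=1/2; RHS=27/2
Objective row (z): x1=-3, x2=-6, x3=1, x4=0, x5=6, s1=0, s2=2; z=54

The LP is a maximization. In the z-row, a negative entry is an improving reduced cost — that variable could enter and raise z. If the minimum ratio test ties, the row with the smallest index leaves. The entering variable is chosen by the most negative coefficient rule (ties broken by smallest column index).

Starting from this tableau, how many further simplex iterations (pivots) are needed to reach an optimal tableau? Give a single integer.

2

pivot: x2 in, s1 out → z = 172/3
pivot: x1 in, x2 out → z = 59
No improving column remains; optimal.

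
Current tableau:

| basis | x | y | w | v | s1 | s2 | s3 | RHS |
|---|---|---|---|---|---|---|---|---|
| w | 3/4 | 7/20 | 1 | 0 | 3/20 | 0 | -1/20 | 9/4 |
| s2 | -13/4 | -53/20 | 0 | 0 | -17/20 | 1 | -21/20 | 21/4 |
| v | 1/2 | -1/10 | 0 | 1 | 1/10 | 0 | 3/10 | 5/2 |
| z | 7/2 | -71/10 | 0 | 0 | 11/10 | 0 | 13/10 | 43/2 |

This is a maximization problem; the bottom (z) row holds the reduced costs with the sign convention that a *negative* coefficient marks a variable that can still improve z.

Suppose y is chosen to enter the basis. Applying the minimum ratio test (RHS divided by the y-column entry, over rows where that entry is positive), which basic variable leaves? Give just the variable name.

Ratios: row 1 (w): (9/4)/(7/20) = 45/7; row 2 (s2): entry -53/20 ≤ 0, skip; row 3 (v): entry -1/10 ≤ 0, skip.
Minimum ratio 45/7 is in the w row, so w leaves.

w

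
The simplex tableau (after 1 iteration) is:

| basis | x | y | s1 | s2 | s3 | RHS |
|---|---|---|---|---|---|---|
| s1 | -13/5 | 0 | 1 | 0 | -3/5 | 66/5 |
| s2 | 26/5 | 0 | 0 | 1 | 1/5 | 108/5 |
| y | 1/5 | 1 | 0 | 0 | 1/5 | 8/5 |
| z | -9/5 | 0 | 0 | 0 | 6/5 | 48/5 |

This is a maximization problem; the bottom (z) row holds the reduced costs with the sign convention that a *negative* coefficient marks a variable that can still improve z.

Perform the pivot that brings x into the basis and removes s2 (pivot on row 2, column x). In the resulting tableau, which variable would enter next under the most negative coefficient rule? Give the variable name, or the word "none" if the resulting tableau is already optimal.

Pivot element 26/5. New z-row = old z-row − (-9/5)·(row 2/(26/5)).
Updated z-row coefficients: x: 0, y: 0, s1: 0, s2: 9/26, s3: 33/26.
No coefficient is strictly negative; the tableau after this pivot is optimal.

none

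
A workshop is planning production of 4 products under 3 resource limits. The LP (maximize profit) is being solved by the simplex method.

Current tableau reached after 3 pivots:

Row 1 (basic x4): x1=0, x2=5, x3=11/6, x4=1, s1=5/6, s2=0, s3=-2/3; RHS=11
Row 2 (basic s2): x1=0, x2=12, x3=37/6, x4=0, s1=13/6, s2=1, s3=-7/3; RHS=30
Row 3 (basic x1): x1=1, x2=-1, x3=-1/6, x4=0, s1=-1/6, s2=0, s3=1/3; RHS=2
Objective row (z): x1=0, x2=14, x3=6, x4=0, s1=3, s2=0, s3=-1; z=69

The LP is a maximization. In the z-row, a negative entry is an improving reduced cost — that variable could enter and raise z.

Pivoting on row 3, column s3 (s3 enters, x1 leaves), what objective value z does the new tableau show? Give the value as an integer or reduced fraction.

75

Minimum ratio for s3: 2/(1/3) = 6.
z changes by −(z-row coeff of s3)·ratio = −(-1)·6 = 6.
New z = 69 + 6 = 75.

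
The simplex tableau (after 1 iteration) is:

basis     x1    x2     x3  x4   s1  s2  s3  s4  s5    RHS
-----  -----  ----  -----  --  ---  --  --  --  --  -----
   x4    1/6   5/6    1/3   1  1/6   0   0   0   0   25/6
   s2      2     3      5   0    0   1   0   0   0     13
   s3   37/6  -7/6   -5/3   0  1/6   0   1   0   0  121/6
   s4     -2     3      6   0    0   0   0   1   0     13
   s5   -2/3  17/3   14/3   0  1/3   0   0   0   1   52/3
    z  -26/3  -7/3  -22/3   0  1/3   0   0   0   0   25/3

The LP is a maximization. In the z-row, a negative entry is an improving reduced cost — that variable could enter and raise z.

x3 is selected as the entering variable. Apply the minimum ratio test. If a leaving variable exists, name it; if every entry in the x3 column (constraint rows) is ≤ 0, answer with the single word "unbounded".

Ratios: row 1 (x4): (25/6)/(1/3) = 25/2; row 2 (s2): 13/5 = 13/5; row 3 (s3): entry -5/3 ≤ 0, skip; row 4 (s4): 13/6 = 13/6; row 5 (s5): (52/3)/(14/3) = 26/7.
Minimum ratio is in the s4 row, so s4 leaves.

s4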